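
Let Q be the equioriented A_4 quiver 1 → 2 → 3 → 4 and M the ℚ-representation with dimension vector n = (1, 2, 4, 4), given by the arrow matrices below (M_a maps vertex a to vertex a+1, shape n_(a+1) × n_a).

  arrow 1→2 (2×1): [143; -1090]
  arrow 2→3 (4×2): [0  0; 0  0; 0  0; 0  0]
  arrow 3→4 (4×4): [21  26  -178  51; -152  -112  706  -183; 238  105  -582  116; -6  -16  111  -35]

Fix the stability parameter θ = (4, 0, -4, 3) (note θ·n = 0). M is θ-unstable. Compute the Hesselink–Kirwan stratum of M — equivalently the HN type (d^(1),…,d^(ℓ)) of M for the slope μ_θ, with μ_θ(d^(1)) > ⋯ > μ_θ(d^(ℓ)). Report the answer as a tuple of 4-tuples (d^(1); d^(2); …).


Via rank(M_{q-1}∘⋯∘M_p): M ≅ I[1,2], I[2,2], I[3,4]^4.
μ_θ-semistable layers: μ^(1)=3; μ^(2)=2; μ^(3)=0; μ^(4)=-4

((0, 0, 0, 4); (1, 1, 0, 0); (0, 1, 0, 0); (0, 0, 4, 0))


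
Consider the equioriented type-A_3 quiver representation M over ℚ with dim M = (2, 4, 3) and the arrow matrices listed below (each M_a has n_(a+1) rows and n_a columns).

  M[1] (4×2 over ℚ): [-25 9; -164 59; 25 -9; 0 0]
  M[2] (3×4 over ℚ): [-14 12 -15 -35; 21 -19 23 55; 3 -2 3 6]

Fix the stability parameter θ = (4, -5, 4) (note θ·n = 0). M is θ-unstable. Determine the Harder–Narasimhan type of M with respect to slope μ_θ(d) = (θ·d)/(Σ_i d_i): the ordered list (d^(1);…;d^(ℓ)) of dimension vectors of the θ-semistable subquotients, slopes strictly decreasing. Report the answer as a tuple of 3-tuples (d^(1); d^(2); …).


Via rank(M_{q-1}∘⋯∘M_p): M ≅ I[1,3]^2, I[2,2], I[2,3].
μ_θ-semistable layers: μ^(1)=4; μ^(2)=-1/2; μ^(3)=-5

((0, 0, 3); (2, 2, 0); (0, 2, 0))


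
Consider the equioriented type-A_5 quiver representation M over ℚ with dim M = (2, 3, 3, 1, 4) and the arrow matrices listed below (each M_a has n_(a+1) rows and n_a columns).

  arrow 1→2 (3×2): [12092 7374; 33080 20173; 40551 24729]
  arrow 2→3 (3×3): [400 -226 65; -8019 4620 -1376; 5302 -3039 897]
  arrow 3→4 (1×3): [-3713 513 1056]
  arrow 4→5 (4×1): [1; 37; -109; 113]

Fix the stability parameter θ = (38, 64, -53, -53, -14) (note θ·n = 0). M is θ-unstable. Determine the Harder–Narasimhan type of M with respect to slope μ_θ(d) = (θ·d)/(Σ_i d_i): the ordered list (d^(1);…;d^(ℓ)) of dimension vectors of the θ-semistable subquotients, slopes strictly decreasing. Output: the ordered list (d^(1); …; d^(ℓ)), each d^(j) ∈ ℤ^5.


Barcode: M ≅ I[1,3], I[1,5], I[2,3], I[5,5]^3. HN layers by μ_θ (4 steps, strictly decreasing):
  μ^(1)=49/3; μ^(2)=11/2; μ^(3)=-18/5; μ^(4)=-14

((1, 1, 1, 0, 0); (0, 1, 1, 0, 0); (1, 1, 1, 1, 1); (0, 0, 0, 0, 3))


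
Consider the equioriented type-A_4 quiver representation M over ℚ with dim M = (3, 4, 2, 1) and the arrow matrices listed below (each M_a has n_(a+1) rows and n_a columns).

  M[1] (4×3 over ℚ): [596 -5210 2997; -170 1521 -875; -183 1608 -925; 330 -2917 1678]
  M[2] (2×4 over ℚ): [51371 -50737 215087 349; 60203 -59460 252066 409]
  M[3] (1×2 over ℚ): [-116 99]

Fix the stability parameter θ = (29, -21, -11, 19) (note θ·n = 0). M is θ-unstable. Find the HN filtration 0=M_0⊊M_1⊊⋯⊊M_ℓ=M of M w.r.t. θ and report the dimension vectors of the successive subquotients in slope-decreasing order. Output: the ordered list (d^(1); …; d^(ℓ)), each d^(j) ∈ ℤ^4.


Via rank(M_{q-1}∘⋯∘M_p): M ≅ I[1,2], I[1,3], I[1,4], I[2,2].
μ_θ-semistable layers: μ^(1)=19; μ^(2)=4; μ^(3)=-1; μ^(4)=-21

((0, 0, 0, 1); (1, 1, 0, 0); (2, 2, 2, 0); (0, 1, 0, 0))


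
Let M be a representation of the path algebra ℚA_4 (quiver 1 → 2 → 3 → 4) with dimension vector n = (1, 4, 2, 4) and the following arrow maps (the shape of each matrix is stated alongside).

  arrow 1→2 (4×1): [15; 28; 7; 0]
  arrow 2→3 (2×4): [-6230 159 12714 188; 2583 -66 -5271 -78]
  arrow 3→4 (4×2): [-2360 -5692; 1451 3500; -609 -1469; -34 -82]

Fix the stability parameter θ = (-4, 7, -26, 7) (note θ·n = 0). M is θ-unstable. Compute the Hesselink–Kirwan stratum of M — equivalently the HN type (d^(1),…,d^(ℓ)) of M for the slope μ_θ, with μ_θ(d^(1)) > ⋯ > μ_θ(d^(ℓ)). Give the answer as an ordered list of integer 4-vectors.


Via rank(M_{q-1}∘⋯∘M_p): M ≅ I[1,2], I[2,2], I[2,4]^2, I[4,4]^2.
μ_θ-semistable layers: μ^(1)=7; μ^(2)=-4; μ^(3)=-19/2

((0, 2, 0, 4); (1, 0, 0, 0); (0, 2, 2, 0))


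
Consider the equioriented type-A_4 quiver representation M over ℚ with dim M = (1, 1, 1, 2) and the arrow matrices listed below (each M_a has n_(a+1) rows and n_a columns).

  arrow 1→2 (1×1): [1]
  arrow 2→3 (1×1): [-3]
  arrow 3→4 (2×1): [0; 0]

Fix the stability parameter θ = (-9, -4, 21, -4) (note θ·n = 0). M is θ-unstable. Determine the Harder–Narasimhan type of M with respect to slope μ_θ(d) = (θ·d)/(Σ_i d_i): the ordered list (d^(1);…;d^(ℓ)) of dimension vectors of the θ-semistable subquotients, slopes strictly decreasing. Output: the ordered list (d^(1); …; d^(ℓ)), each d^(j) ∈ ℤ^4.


Interval decomposition of M: I[1,3], I[4,4]^2.
HN type (ℓ=3): μ^(1)=21; μ^(2)=-4; μ^(3)=-9

((0, 0, 1, 0); (0, 1, 0, 2); (1, 0, 0, 0))


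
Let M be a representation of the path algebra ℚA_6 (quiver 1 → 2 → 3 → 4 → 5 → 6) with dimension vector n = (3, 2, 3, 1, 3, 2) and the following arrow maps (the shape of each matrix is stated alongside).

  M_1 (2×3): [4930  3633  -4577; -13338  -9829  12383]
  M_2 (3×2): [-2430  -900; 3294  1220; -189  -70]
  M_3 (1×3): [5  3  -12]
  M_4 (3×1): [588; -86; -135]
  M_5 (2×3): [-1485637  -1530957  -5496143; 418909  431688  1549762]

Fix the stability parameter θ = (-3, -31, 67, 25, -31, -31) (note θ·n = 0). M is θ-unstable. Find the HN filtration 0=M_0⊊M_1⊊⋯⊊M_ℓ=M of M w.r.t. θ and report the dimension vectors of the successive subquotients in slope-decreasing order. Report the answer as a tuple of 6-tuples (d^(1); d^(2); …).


Via rank(M_{q-1}∘⋯∘M_p): M ≅ I[1,1], I[1,2], I[1,3], I[3,3], I[3,6], I[5,5], I[5,6].
μ_θ-semistable layers: μ^(1)=67; μ^(2)=15/2; μ^(3)=-3; μ^(4)=-17; μ^(5)=-31

((0, 0, 2, 0, 0, 0); (0, 0, 1, 1, 1, 1); (1, 0, 0, 0, 0, 0); (2, 2, 0, 0, 0, 0); (0, 0, 0, 0, 2, 1))


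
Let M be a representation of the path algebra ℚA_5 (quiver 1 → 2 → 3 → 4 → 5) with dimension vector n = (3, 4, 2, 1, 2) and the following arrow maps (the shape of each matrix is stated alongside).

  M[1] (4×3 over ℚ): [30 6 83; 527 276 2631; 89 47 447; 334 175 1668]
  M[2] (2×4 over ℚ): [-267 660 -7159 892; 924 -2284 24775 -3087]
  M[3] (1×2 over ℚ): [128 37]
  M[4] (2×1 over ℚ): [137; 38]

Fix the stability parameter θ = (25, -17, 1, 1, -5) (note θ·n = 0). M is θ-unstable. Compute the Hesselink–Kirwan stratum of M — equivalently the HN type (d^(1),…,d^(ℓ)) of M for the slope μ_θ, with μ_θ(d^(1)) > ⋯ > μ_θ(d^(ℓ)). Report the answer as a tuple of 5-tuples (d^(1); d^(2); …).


Via rank(M_{q-1}∘⋯∘M_p): M ≅ I[1,2], I[1,3], I[1,5], I[2,2], I[5,5].
μ_θ-semistable layers: μ^(1)=4; μ^(2)=3; μ^(3)=1; μ^(4)=-5; μ^(5)=-17

((1, 1, 0, 0, 0); (1, 1, 1, 0, 0); (1, 1, 1, 1, 1); (0, 0, 0, 0, 1); (0, 1, 0, 0, 0))


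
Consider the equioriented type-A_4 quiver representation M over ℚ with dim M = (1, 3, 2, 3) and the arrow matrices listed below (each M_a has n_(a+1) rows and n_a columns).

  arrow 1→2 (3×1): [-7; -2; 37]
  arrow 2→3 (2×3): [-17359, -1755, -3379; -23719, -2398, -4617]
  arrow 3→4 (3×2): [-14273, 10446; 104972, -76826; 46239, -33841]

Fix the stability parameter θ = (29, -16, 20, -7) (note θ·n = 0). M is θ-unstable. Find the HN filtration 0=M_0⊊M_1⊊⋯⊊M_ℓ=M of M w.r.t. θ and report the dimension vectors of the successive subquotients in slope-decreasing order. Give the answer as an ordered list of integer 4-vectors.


Interval decomposition of M: I[1,2], I[2,4]^2, I[4,4].
HN type (ℓ=3): μ^(1)=13/2; μ^(2)=-7; μ^(3)=-16

((1, 1, 2, 2); (0, 0, 0, 1); (0, 2, 0, 0))


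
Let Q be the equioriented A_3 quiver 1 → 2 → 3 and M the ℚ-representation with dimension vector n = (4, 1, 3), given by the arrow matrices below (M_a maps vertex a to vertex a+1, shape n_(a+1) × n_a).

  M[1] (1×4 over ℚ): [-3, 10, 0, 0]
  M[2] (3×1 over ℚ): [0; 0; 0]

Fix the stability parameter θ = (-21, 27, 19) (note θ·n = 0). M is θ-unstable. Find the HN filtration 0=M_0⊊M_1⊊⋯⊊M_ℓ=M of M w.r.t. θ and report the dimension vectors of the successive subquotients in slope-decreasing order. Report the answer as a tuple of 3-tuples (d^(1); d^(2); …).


Barcode: M ≅ I[1,1]^3, I[1,2], I[3,3]^3. HN layers by μ_θ (3 steps, strictly decreasing):
  μ^(1)=27; μ^(2)=19; μ^(3)=-21

((0, 1, 0); (0, 0, 3); (4, 0, 0))


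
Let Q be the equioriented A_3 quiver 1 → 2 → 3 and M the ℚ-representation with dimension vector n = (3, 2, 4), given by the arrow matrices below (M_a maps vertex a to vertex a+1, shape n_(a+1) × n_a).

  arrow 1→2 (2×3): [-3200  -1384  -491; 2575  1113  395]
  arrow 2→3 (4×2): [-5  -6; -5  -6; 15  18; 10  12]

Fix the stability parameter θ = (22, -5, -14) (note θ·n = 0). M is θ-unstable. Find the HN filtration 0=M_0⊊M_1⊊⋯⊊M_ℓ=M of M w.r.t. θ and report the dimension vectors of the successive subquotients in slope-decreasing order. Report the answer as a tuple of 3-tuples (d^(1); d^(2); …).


Barcode: M ≅ I[1,1], I[1,2], I[1,3], I[3,3]^3. HN layers by μ_θ (4 steps, strictly decreasing):
  μ^(1)=22; μ^(2)=17/2; μ^(3)=1; μ^(4)=-14

((1, 0, 0); (1, 1, 0); (1, 1, 1); (0, 0, 3))


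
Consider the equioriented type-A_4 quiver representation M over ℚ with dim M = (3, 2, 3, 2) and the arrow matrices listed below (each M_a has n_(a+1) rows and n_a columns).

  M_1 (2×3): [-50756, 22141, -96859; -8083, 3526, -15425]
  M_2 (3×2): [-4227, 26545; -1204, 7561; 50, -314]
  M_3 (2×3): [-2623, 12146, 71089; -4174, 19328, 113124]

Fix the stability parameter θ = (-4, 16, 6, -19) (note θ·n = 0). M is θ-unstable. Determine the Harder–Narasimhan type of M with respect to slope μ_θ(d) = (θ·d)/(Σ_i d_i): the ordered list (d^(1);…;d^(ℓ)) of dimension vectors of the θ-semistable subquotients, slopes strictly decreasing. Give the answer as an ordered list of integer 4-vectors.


Interval decomposition of M: I[1,1], I[1,4]^2, I[3,3].
HN type (ℓ=3): μ^(1)=6; μ^(2)=1; μ^(3)=-4

((0, 0, 1, 0); (0, 2, 2, 2); (3, 0, 0, 0))


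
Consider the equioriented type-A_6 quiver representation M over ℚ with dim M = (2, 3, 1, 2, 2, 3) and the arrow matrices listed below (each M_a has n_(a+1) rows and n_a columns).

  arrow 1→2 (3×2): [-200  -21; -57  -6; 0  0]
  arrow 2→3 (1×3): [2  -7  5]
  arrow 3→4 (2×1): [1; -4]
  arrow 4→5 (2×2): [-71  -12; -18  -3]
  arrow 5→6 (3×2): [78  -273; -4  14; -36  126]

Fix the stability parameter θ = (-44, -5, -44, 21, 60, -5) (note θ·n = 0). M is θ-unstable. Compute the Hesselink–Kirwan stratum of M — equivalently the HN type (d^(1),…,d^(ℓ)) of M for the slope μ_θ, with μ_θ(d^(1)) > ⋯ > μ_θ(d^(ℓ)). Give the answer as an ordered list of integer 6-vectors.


Barcode: M ≅ I[1,2], I[1,6], I[2,2], I[4,5], I[6,6]^2. HN layers by μ_θ (6 steps, strictly decreasing):
  μ^(1)=60; μ^(2)=55/2; μ^(3)=21; μ^(4)=-5; μ^(5)=-49/2; μ^(6)=-44

((0, 0, 0, 0, 1, 0); (0, 0, 0, 0, 1, 1); (0, 0, 0, 2, 0, 0); (0, 2, 0, 0, 0, 2); (0, 1, 1, 0, 0, 0); (2, 0, 0, 0, 0, 0))


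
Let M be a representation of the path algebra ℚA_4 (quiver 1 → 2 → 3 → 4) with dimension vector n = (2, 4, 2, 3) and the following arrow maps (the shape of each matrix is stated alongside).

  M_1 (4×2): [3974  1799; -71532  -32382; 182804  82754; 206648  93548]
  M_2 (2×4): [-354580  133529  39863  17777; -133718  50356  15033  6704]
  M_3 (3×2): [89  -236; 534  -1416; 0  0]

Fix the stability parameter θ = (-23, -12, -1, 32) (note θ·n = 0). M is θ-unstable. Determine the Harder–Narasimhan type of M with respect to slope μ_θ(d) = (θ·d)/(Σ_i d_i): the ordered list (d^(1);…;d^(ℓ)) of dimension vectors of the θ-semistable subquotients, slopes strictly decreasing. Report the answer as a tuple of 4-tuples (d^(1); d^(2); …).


Interval decomposition of M: I[1,1], I[1,2], I[2,2], I[2,3], I[2,4], I[4,4]^2.
HN type (ℓ=4): μ^(1)=32; μ^(2)=-1; μ^(3)=-12; μ^(4)=-23

((0, 0, 0, 3); (0, 0, 2, 0); (0, 4, 0, 0); (2, 0, 0, 0))


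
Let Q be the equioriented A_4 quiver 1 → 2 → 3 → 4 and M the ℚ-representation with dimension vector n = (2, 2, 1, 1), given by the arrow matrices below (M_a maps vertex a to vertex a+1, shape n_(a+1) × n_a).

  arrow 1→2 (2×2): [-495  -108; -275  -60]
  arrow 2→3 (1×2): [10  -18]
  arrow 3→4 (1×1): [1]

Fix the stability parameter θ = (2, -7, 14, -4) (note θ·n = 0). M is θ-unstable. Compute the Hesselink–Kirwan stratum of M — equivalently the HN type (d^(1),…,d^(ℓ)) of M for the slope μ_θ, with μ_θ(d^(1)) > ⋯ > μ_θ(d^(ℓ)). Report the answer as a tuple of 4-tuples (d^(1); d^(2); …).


Barcode: M ≅ I[1,1], I[1,2], I[2,4]. HN layers by μ_θ (4 steps, strictly decreasing):
  μ^(1)=5; μ^(2)=2; μ^(3)=-5/2; μ^(4)=-7

((0, 0, 1, 1); (1, 0, 0, 0); (1, 1, 0, 0); (0, 1, 0, 0))


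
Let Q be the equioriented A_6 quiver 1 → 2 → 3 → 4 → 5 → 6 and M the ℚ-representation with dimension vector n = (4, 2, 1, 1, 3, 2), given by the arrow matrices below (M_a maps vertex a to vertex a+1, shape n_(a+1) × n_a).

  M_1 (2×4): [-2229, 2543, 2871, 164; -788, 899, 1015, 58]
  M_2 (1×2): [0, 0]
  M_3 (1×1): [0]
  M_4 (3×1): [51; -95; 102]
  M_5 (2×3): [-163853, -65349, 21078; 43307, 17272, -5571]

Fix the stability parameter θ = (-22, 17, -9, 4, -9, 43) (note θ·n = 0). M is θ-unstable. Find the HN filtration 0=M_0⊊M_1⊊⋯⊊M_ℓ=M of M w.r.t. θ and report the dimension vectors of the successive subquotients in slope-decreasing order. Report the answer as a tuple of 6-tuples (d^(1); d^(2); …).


Via rank(M_{q-1}∘⋯∘M_p): M ≅ I[1,1]^2, I[1,2]^2, I[3,3], I[4,6], I[5,5], I[5,6].
μ_θ-semistable layers: μ^(1)=43; μ^(2)=17; μ^(3)=-5/2; μ^(4)=-9; μ^(5)=-22

((0, 0, 0, 0, 0, 2); (0, 2, 0, 0, 0, 0); (0, 0, 0, 1, 1, 0); (0, 0, 1, 0, 2, 0); (4, 0, 0, 0, 0, 0))


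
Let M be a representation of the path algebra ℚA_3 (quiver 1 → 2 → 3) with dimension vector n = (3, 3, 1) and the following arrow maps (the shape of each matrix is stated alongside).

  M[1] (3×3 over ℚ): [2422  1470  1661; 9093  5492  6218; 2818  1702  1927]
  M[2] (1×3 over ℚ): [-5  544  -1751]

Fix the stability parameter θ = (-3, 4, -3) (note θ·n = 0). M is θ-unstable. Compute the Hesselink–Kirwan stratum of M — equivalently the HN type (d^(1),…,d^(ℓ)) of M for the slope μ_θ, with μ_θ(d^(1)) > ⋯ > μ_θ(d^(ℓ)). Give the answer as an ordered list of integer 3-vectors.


Via rank(M_{q-1}∘⋯∘M_p): M ≅ I[1,2]^2, I[1,3].
μ_θ-semistable layers: μ^(1)=4; μ^(2)=1/2; μ^(3)=-3

((0, 2, 0); (0, 1, 1); (3, 0, 0))


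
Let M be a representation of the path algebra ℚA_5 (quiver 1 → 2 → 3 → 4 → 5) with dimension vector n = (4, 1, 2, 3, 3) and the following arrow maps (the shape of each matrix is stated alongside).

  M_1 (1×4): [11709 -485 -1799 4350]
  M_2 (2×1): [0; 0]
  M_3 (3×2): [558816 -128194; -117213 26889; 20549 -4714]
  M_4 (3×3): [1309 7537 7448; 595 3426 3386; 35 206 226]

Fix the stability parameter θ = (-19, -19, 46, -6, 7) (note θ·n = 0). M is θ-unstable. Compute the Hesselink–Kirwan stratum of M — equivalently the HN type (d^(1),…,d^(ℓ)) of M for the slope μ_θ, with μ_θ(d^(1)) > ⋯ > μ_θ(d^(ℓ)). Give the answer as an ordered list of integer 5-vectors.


Interval decomposition of M: I[1,1]^3, I[1,2], I[3,4], I[3,5], I[4,5], I[5,5].
HN type (ℓ=5): μ^(1)=20; μ^(2)=47/3; μ^(3)=7; μ^(4)=-6; μ^(5)=-19

((0, 0, 1, 1, 0); (0, 0, 1, 1, 1); (0, 0, 0, 0, 2); (0, 0, 0, 1, 0); (4, 1, 0, 0, 0))


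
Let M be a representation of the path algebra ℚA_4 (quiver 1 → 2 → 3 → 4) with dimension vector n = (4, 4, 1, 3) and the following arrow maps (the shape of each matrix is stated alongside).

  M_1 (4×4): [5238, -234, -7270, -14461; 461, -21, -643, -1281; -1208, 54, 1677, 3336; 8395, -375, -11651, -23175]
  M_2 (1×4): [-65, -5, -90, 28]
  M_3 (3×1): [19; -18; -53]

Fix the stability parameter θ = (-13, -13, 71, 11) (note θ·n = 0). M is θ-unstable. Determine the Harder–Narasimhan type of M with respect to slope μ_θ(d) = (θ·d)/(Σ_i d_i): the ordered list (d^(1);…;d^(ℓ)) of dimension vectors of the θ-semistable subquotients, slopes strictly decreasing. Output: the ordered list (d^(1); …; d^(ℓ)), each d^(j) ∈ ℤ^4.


Interval decomposition of M: I[1,1], I[1,2]^2, I[1,4], I[2,2], I[4,4]^2.
HN type (ℓ=3): μ^(1)=41; μ^(2)=11; μ^(3)=-13

((0, 0, 1, 1); (0, 0, 0, 2); (4, 4, 0, 0))


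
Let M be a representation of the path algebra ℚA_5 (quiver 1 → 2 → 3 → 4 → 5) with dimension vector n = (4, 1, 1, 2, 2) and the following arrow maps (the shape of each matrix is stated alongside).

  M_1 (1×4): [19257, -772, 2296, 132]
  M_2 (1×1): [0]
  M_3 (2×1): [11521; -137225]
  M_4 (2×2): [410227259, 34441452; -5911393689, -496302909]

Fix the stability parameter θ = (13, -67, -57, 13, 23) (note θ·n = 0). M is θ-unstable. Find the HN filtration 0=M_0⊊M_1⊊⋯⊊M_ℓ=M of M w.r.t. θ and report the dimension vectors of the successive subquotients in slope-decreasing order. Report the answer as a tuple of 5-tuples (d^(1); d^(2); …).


Barcode: M ≅ I[1,1]^3, I[1,2], I[3,5], I[4,5]. HN layers by μ_θ (4 steps, strictly decreasing):
  μ^(1)=23; μ^(2)=13; μ^(3)=-27; μ^(4)=-57

((0, 0, 0, 0, 2); (3, 0, 0, 2, 0); (1, 1, 0, 0, 0); (0, 0, 1, 0, 0))


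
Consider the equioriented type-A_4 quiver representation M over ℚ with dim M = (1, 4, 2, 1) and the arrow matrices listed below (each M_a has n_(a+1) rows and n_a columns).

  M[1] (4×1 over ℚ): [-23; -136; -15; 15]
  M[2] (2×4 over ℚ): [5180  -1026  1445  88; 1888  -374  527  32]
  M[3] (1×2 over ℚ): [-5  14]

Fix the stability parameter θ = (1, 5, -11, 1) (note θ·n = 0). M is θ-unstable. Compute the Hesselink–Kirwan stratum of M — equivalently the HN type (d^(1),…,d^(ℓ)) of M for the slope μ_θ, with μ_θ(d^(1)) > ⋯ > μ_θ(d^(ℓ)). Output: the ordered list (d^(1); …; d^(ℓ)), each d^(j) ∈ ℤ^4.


Via rank(M_{q-1}∘⋯∘M_p): M ≅ I[1,4], I[2,2]^2, I[2,3].
μ_θ-semistable layers: μ^(1)=5; μ^(2)=1; μ^(3)=-5/3; μ^(4)=-3

((0, 2, 0, 0); (0, 0, 0, 1); (1, 1, 1, 0); (0, 1, 1, 0))


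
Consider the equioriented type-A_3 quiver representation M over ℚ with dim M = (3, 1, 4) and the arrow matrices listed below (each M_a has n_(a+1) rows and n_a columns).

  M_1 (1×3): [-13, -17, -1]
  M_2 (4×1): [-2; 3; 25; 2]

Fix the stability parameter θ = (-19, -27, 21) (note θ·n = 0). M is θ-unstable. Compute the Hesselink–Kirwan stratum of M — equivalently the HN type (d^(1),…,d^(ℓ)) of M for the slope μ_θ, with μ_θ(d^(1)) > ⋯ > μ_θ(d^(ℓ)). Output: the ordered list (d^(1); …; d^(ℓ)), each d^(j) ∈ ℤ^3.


Interval decomposition of M: I[1,1]^2, I[1,3], I[3,3]^3.
HN type (ℓ=3): μ^(1)=21; μ^(2)=-19; μ^(3)=-23

((0, 0, 4); (2, 0, 0); (1, 1, 0))


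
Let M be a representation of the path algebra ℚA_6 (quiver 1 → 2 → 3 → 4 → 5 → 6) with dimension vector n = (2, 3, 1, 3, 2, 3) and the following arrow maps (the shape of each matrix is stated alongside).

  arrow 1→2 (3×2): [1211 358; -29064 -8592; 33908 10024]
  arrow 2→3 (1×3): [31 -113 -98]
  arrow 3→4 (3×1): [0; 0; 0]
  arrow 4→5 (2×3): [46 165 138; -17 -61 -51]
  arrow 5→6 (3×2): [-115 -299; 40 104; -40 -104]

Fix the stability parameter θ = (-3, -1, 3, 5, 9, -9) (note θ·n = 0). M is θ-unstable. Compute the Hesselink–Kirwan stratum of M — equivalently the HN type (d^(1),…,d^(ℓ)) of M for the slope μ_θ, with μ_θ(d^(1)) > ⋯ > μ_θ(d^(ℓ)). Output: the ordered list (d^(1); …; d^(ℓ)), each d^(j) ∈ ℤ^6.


Barcode: M ≅ I[1,1], I[1,3], I[2,2]^2, I[4,4], I[4,5], I[4,6], I[6,6]^2. HN layers by μ_θ (7 steps, strictly decreasing):
  μ^(1)=9; μ^(2)=5; μ^(3)=3; μ^(4)=5/3; μ^(5)=-1; μ^(6)=-3; μ^(7)=-9

((0, 0, 0, 0, 1, 0); (0, 0, 0, 2, 0, 0); (0, 0, 1, 0, 0, 0); (0, 0, 0, 1, 1, 1); (0, 3, 0, 0, 0, 0); (2, 0, 0, 0, 0, 0); (0, 0, 0, 0, 0, 2))


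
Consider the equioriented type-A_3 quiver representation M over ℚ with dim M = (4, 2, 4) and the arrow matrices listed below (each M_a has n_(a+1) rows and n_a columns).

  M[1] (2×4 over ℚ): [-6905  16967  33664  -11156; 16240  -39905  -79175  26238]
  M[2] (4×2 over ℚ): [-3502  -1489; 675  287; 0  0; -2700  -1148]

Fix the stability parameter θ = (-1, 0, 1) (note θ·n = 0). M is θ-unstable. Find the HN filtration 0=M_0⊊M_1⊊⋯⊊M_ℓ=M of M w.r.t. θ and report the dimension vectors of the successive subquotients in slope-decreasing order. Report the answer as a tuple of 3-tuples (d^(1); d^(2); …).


Barcode: M ≅ I[1,1]^2, I[1,3]^2, I[3,3]^2. HN layers by μ_θ (3 steps, strictly decreasing):
  μ^(1)=1; μ^(2)=0; μ^(3)=-1

((0, 0, 4); (0, 2, 0); (4, 0, 0))


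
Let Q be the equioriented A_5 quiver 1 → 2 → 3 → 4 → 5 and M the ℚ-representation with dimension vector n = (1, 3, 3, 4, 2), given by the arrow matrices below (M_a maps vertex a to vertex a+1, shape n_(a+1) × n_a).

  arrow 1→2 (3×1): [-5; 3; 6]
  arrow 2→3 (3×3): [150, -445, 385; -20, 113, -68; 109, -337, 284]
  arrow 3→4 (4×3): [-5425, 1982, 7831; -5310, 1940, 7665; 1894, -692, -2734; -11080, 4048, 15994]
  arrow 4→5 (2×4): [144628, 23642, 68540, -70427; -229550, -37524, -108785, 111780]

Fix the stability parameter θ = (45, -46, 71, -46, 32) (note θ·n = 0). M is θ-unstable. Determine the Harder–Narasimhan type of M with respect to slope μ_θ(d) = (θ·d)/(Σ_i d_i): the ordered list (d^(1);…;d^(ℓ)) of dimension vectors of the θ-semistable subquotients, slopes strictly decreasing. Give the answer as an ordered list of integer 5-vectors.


Barcode: M ≅ I[1,4], I[2,3], I[2,4], I[4,5]^2. HN layers by μ_θ (5 steps, strictly decreasing):
  μ^(1)=71; μ^(2)=32; μ^(3)=25/2; μ^(4)=-1/2; μ^(5)=-46

((0, 0, 1, 0, 0); (0, 0, 0, 0, 2); (0, 0, 2, 2, 0); (1, 1, 0, 0, 0); (0, 2, 0, 2, 0))


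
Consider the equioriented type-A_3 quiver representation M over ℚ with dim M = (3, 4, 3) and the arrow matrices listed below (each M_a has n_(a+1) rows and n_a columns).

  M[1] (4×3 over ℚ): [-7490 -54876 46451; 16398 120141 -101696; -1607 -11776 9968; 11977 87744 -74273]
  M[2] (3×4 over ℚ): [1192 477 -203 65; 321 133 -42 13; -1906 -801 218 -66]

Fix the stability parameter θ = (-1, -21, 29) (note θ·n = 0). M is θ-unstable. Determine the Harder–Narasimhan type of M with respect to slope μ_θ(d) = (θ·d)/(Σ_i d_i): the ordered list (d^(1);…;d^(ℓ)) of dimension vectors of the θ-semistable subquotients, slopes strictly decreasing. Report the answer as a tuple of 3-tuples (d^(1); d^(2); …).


Barcode: M ≅ I[1,3]^3, I[2,2]. HN layers by μ_θ (3 steps, strictly decreasing):
  μ^(1)=29; μ^(2)=-11; μ^(3)=-21

((0, 0, 3); (3, 3, 0); (0, 1, 0))


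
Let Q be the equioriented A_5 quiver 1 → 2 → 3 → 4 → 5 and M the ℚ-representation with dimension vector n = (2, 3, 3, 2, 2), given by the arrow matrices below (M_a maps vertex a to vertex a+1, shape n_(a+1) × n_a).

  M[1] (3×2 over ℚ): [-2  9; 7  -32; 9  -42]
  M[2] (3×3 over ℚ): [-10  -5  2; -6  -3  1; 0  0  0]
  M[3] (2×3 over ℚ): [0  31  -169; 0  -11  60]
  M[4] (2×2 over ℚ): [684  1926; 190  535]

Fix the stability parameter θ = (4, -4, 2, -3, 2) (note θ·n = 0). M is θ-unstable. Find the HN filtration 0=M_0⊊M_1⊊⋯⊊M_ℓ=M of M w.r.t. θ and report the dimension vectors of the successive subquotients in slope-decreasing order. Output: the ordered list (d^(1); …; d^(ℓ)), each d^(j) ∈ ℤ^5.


Via rank(M_{q-1}∘⋯∘M_p): M ≅ I[1,2], I[1,3], I[2,5], I[3,4], I[5,5].
μ_θ-semistable layers: μ^(1)=2; μ^(2)=0; μ^(3)=-1/2; μ^(4)=-4

((0, 0, 1, 0, 2); (2, 2, 0, 0, 0); (0, 0, 2, 2, 0); (0, 1, 0, 0, 0))


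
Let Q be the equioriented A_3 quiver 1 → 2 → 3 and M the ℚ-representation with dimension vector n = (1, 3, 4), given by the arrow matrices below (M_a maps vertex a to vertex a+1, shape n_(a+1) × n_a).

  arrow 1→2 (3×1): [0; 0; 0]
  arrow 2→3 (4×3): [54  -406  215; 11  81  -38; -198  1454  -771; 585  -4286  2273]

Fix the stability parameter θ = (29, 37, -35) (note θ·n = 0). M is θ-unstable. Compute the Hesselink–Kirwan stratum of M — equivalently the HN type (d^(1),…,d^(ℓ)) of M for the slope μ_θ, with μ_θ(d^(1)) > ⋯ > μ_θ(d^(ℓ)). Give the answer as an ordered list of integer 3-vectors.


Interval decomposition of M: I[1,1], I[2,3]^3, I[3,3].
HN type (ℓ=3): μ^(1)=29; μ^(2)=1; μ^(3)=-35

((1, 0, 0); (0, 3, 3); (0, 0, 1))


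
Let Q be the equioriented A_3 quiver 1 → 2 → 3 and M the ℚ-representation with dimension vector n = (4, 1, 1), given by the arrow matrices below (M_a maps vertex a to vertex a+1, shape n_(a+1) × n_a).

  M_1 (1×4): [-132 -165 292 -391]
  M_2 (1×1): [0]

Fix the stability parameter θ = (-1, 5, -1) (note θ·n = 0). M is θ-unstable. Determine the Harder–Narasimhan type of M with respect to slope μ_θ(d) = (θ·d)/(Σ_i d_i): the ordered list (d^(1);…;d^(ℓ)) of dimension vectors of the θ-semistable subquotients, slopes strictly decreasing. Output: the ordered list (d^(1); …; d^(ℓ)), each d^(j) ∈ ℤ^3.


Interval decomposition of M: I[1,1]^3, I[1,2], I[3,3].
HN type (ℓ=2): μ^(1)=5; μ^(2)=-1

((0, 1, 0); (4, 0, 1))


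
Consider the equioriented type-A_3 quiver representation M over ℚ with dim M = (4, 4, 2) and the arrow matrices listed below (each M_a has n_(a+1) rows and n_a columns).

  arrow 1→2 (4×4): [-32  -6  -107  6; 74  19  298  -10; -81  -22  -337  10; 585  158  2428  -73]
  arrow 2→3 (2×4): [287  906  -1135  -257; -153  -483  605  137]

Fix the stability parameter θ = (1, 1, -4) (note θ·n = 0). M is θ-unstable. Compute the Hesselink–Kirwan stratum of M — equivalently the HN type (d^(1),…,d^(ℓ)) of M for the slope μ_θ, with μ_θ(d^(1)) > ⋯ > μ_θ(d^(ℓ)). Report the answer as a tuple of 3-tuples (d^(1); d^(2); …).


Barcode: M ≅ I[1,2]^2, I[1,3]^2. HN layers by μ_θ (2 steps, strictly decreasing):
  μ^(1)=1; μ^(2)=-2/3

((2, 2, 0); (2, 2, 2))


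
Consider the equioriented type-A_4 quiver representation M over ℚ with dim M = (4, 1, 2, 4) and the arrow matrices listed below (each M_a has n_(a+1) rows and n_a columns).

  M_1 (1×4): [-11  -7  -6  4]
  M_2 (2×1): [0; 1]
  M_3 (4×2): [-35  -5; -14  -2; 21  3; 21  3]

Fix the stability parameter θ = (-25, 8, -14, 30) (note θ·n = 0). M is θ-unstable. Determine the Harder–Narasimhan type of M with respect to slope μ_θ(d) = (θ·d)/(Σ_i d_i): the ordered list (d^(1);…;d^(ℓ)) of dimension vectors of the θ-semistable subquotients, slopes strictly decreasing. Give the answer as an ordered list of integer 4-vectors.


Barcode: M ≅ I[1,1]^3, I[1,4], I[3,3], I[4,4]^3. HN layers by μ_θ (4 steps, strictly decreasing):
  μ^(1)=30; μ^(2)=-3; μ^(3)=-14; μ^(4)=-25

((0, 0, 0, 4); (0, 1, 1, 0); (0, 0, 1, 0); (4, 0, 0, 0))


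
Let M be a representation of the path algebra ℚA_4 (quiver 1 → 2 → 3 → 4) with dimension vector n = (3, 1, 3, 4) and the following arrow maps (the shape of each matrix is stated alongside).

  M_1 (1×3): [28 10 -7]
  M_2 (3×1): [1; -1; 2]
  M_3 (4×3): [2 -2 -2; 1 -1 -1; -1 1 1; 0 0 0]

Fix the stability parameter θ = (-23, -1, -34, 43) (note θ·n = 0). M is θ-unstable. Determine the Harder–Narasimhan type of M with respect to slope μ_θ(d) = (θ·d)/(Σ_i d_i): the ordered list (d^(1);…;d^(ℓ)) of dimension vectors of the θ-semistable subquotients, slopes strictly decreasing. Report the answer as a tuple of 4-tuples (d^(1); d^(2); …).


Barcode: M ≅ I[1,1]^2, I[1,3], I[3,3], I[3,4], I[4,4]^3. HN layers by μ_θ (4 steps, strictly decreasing):
  μ^(1)=43; μ^(2)=-35/2; μ^(3)=-23; μ^(4)=-34

((0, 0, 0, 4); (0, 1, 1, 0); (3, 0, 0, 0); (0, 0, 2, 0))


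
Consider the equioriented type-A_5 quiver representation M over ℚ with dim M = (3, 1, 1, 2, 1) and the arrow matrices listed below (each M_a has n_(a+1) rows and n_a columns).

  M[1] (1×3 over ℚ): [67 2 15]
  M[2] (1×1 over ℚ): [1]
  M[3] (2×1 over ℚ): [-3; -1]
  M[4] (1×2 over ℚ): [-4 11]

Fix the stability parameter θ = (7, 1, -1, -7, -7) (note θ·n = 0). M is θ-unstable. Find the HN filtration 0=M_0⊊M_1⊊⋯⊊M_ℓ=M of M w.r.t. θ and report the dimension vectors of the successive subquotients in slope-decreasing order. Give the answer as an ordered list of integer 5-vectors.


Barcode: M ≅ I[1,1]^2, I[1,5], I[4,4]. HN layers by μ_θ (3 steps, strictly decreasing):
  μ^(1)=7; μ^(2)=-7/5; μ^(3)=-7

((2, 0, 0, 0, 0); (1, 1, 1, 1, 1); (0, 0, 0, 1, 0))


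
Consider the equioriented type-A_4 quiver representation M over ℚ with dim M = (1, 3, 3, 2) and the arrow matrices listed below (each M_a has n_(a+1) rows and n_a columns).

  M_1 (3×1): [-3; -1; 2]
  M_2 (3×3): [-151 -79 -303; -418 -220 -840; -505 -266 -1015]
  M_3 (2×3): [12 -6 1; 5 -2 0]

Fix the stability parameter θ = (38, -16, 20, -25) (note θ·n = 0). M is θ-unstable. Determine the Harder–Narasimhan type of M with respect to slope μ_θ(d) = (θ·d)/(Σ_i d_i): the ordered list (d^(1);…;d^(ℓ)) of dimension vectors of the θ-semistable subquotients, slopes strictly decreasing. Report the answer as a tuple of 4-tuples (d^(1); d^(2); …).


Via rank(M_{q-1}∘⋯∘M_p): M ≅ I[1,4], I[2,3], I[2,4].
μ_θ-semistable layers: μ^(1)=20; μ^(2)=17/4; μ^(3)=-5/2; μ^(4)=-16

((0, 0, 1, 0); (1, 1, 1, 1); (0, 0, 1, 1); (0, 2, 0, 0))


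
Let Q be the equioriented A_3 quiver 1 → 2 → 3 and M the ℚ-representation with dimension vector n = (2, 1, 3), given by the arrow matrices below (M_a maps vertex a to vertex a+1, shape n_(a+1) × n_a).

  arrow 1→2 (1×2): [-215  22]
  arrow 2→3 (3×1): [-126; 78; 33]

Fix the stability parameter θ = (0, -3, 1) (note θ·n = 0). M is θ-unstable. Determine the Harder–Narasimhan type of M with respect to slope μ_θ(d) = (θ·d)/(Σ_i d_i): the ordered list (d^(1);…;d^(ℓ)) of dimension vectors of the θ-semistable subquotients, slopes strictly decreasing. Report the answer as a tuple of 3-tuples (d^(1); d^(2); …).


Via rank(M_{q-1}∘⋯∘M_p): M ≅ I[1,1], I[1,3], I[3,3]^2.
μ_θ-semistable layers: μ^(1)=1; μ^(2)=0; μ^(3)=-3/2

((0, 0, 3); (1, 0, 0); (1, 1, 0))


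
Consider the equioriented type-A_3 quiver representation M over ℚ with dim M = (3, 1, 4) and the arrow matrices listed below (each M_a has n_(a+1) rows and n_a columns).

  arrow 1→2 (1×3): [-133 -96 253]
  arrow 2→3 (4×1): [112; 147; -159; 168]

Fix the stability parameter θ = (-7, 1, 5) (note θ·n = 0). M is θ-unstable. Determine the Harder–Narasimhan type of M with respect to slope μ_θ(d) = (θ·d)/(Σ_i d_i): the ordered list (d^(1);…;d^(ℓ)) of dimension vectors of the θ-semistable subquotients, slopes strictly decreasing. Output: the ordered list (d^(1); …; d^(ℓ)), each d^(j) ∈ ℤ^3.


Interval decomposition of M: I[1,1]^2, I[1,3], I[3,3]^3.
HN type (ℓ=3): μ^(1)=5; μ^(2)=1; μ^(3)=-7

((0, 0, 4); (0, 1, 0); (3, 0, 0))


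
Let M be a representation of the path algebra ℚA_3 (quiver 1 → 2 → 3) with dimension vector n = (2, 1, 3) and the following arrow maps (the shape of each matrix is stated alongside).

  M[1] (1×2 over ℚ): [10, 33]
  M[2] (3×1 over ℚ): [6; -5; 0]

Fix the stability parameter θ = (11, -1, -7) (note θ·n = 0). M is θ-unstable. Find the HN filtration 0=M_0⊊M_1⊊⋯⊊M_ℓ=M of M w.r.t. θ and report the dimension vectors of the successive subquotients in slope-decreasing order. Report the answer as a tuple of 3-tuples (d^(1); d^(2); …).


Via rank(M_{q-1}∘⋯∘M_p): M ≅ I[1,1], I[1,3], I[3,3]^2.
μ_θ-semistable layers: μ^(1)=11; μ^(2)=1; μ^(3)=-7

((1, 0, 0); (1, 1, 1); (0, 0, 2))


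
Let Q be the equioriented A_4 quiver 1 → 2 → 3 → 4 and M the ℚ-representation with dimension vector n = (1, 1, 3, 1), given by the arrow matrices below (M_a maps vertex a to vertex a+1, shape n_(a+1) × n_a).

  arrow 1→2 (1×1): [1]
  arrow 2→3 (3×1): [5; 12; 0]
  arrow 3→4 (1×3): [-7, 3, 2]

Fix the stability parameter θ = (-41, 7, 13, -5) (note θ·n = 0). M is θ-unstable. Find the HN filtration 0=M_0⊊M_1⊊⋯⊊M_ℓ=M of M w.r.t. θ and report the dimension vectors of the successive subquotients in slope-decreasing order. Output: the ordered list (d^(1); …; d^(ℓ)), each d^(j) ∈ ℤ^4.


Interval decomposition of M: I[1,4], I[3,3]^2.
HN type (ℓ=3): μ^(1)=13; μ^(2)=5; μ^(3)=-41

((0, 0, 2, 0); (0, 1, 1, 1); (1, 0, 0, 0))


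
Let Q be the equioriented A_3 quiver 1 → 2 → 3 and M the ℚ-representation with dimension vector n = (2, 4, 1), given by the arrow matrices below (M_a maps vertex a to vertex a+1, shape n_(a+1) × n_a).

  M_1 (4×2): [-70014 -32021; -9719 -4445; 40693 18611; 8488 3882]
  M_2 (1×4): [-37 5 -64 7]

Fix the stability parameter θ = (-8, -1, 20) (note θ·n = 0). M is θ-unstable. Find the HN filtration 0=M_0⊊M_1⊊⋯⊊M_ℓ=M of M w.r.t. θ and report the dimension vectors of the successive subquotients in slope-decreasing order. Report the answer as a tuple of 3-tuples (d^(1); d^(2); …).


Via rank(M_{q-1}∘⋯∘M_p): M ≅ I[1,2], I[1,3], I[2,2]^2.
μ_θ-semistable layers: μ^(1)=20; μ^(2)=-1; μ^(3)=-8

((0, 0, 1); (0, 4, 0); (2, 0, 0))


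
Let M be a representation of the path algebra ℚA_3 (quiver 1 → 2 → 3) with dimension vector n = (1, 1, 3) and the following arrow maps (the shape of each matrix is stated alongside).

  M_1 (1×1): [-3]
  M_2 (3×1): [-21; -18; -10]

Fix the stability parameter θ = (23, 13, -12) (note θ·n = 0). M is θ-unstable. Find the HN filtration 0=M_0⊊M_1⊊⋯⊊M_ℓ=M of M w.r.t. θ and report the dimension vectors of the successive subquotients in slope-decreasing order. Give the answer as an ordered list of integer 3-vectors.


Barcode: M ≅ I[1,3], I[3,3]^2. HN layers by μ_θ (2 steps, strictly decreasing):
  μ^(1)=8; μ^(2)=-12

((1, 1, 1); (0, 0, 2))


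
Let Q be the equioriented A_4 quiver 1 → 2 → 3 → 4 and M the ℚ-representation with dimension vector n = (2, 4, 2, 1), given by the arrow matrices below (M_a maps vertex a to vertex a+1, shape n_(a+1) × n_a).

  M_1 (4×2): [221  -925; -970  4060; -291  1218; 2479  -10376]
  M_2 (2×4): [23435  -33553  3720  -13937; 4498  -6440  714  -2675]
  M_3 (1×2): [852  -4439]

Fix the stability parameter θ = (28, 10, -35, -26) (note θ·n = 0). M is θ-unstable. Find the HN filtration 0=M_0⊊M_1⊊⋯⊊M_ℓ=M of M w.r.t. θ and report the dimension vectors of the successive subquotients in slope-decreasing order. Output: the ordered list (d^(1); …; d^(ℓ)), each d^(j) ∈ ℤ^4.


Interval decomposition of M: I[1,3], I[1,4], I[2,2]^2.
HN type (ℓ=3): μ^(1)=10; μ^(2)=1; μ^(3)=-23/4

((0, 2, 0, 0); (1, 1, 1, 0); (1, 1, 1, 1))


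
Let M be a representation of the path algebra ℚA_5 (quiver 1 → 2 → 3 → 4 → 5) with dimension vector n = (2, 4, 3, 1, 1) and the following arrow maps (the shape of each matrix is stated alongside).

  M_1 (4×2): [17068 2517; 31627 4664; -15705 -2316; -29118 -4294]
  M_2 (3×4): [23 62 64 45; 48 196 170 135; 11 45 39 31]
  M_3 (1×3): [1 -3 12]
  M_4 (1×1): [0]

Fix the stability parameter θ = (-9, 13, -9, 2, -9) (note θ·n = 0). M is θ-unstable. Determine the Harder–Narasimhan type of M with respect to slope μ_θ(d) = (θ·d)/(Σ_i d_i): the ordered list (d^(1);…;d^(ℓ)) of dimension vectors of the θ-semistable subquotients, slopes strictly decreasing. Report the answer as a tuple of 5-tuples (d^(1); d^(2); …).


Interval decomposition of M: I[1,3], I[1,4], I[2,2], I[2,3], I[5,5].
HN type (ℓ=3): μ^(1)=13; μ^(2)=2; μ^(3)=-9

((0, 1, 0, 0, 0); (0, 3, 3, 1, 0); (2, 0, 0, 0, 1))


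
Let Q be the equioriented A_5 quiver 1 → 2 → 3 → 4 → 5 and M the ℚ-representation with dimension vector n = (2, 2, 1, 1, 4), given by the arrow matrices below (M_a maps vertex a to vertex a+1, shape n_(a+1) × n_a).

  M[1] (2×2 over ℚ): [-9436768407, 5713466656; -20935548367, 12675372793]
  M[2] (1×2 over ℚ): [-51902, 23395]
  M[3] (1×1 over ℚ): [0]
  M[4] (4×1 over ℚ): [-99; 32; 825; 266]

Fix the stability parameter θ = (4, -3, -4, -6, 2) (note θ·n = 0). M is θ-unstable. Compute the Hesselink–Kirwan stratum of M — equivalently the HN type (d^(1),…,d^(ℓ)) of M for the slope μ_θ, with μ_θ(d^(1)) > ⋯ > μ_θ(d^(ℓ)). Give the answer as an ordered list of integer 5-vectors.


Interval decomposition of M: I[1,2], I[1,3], I[4,5], I[5,5]^3.
HN type (ℓ=4): μ^(1)=2; μ^(2)=1/2; μ^(3)=-1; μ^(4)=-6

((0, 0, 0, 0, 4); (1, 1, 0, 0, 0); (1, 1, 1, 0, 0); (0, 0, 0, 1, 0))


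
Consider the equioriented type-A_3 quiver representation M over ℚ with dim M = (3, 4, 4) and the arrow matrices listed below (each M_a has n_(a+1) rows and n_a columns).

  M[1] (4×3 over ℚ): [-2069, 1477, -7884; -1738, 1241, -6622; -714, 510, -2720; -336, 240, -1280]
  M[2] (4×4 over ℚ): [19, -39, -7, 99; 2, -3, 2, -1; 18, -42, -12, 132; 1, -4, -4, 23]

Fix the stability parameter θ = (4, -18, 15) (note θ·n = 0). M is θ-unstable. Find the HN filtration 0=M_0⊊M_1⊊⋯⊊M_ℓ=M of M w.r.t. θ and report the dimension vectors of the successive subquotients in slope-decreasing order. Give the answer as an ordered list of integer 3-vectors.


Barcode: M ≅ I[1,1], I[1,3]^2, I[2,2], I[2,3], I[3,3]. HN layers by μ_θ (4 steps, strictly decreasing):
  μ^(1)=15; μ^(2)=4; μ^(3)=-7; μ^(4)=-18

((0, 0, 4); (1, 0, 0); (2, 2, 0); (0, 2, 0))


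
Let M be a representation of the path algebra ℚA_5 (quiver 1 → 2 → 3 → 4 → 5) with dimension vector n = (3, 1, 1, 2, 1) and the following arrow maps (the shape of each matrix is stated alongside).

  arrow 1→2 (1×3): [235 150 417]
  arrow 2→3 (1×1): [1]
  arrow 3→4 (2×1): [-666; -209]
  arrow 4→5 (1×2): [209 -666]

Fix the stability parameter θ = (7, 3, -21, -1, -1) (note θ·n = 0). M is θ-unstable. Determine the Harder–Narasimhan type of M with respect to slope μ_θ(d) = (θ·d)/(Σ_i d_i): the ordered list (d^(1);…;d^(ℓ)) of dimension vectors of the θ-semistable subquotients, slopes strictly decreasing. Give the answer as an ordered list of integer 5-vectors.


Barcode: M ≅ I[1,1]^2, I[1,4], I[4,5]. HN layers by μ_θ (3 steps, strictly decreasing):
  μ^(1)=7; μ^(2)=-1; μ^(3)=-11/3

((2, 0, 0, 0, 0); (0, 0, 0, 2, 1); (1, 1, 1, 0, 0))


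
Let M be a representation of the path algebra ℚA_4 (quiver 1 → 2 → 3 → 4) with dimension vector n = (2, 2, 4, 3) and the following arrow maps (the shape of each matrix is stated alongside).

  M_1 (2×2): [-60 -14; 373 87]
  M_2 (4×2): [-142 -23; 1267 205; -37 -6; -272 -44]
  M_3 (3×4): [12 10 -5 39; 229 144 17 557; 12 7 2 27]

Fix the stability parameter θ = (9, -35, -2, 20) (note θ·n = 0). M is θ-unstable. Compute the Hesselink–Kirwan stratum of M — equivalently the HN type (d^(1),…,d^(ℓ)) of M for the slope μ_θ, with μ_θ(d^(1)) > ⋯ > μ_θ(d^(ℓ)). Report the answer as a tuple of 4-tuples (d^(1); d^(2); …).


Interval decomposition of M: I[1,4]^2, I[3,3], I[3,4].
HN type (ℓ=3): μ^(1)=20; μ^(2)=-2; μ^(3)=-13

((0, 0, 0, 3); (0, 0, 4, 0); (2, 2, 0, 0))


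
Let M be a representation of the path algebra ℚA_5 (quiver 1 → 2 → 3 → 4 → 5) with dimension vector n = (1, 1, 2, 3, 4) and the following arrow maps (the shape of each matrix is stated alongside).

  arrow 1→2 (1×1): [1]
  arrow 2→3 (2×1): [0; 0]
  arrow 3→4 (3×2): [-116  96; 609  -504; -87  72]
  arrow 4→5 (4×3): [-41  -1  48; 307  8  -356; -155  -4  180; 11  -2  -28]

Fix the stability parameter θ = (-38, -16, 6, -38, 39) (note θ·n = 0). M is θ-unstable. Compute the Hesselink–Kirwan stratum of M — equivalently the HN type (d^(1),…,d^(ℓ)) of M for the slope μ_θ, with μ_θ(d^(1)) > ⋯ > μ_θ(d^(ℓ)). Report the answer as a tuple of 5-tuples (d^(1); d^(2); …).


Barcode: M ≅ I[1,2], I[3,3], I[3,5], I[4,4], I[4,5], I[5,5]^2. HN layers by μ_θ (4 steps, strictly decreasing):
  μ^(1)=39; μ^(2)=6; μ^(3)=-16; μ^(4)=-38

((0, 0, 0, 0, 4); (0, 0, 1, 0, 0); (0, 1, 1, 1, 0); (1, 0, 0, 2, 0))
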